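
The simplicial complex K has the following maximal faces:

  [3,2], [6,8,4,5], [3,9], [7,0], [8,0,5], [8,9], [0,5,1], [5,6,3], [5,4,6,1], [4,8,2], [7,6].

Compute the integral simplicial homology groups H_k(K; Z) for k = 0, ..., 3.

H_0 ≅ Z,  H_1 ≅ Z^3,  H_2 = 0,  H_3 = 0.

Order the vertices as 0 < 1 < 2 < 3 < 4 < 5 < 6 < 7 < 8 < 9. Listing each simplex with vertices in this order, K has dimension 3 with simplices:

  0-simplices (10): [0], [1], [2], [3], [4], [5], [6], [7], [8], [9]
  1-simplices (21): [0,1], [0,5], [0,7], [0,8], [1,4], [1,5], [1,6], [2,3], [2,4], [2,8], [3,5], [3,6], [3,9], [4,5], [4,6], [4,8], [5,6], [5,8], [6,7], [6,8], [8,9]
  2-simplices (11): [0,1,5], [0,5,8], [1,4,5], [1,4,6], [1,5,6], [2,4,8], [3,5,6], [4,5,6], [4,5,8], [4,6,8], [5,6,8]
  3-simplices (2): [1,4,5,6], [4,5,6,8]

Hence C_0 ≅ Z^10, C_1 ≅ Z^21, C_2 ≅ Z^11, C_3 ≅ Z^2.

Boundary ∂_1: C_1 → C_0 maps an edge to its endpoints' difference, ∂[p,q] = q − p. For instance
  ∂[0,7] = [7] − [0].
The 10×21 boundary matrix has rank 9 and Smith normal form diag(1,1,1,1,1,1,1,1,1).

The boundary map ∂_2: C_2 → C_1 maps a triangle to the signed sum of its edges. For instance
  ∂[4,6,8] = [6,8] − [4,8] + [4,6],
  ∂[0,5,8] = [5,8] − [0,8] + [0,5].
This gives a 21×11 integer matrix of rank 9; reducing to Smith normal form yields diagonal entries (1,1,1,1,1,1,1,1,1).

∂_3: C_3 → C_2 sends each 3-simplex σ to the alternating sum Σ_i (−1)^i (σ with its i-th vertex removed). For instance
  ∂[1,4,5,6] = [4,5,6] − [1,5,6] + [1,4,6] − [1,4,5],
  ∂[4,5,6,8] = [5,6,8] − [4,6,8] + [4,5,8] − [4,5,6].
This gives a 11×2 integer matrix of rank 2; reducing to Smith normal form yields diagonal entries (1,1).

Now H_k = ker ∂_k / im ∂_{k+1}, so:

  H_0: rank C_0 − rank ∂_1 = 10 − 9 = 1, and the invariant factors of ∂_1 are all 1, so H_0 = Z.
  H_1: rank ker ∂_1 − rank ∂_2 = (21 − 9) − 9 = 3, and the invariant factors of ∂_2 are all 1, so H_1 = Z^3.
  H_2: rank ker ∂_2 − rank ∂_3 = (11 − 9) − 2 = 0, and the invariant factors of ∂_3 are all 1, so H_2 = 0.
  H_3: rank ker ∂_3 − rank ∂_4 = (2 − 2) − 0 = 0, and there is no ∂_4, so H_3 = 0.

As a check, the Euler characteristic is 10 − 21 + 11 − 2 = -2, which agrees with 1 − 3 + 0 − 0 = -2.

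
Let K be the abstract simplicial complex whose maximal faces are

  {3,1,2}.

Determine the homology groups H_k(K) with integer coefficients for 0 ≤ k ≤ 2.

H_0 ≅ Z,  H_1 = 0,  H_2 = 0.

Fix the vertex order 1 < 2 < 3 and write every simplex with vertices in increasing order. Then dim K = 2 and the simplices of K are:

  0-simplices (3): [1], [2], [3]
  1-simplices (3): [1,2], [1,3], [2,3]
  2-simplices (1): [1,2,3]

giving chain groups C_0 ≅ Z^3, C_1 ≅ Z^3, C_2 ≅ Z^1.

The boundary map ∂_1: C_1 → C_0 maps an edge to its endpoints' difference, ∂[p,q] = q − p.
The 3×3 boundary matrix has rank 2 and Smith normal form diag(1,1).

The boundary map ∂_2: C_2 → C_1 acts by ∂[p,q,r] = [q,r] − [p,r] + [p,q]. For instance
  ∂[1,2,3] = [2,3] − [1,3] + [1,2].
This gives a 3×1 integer matrix of rank 1; reducing to Smith normal form yields diagonal entries (1).

Reading off H_k = ker ∂_k / im ∂_{k+1}:

  H_0: rank C_0 − rank ∂_1 = 3 − 2 = 1, and the invariant factors of ∂_1 are all 1, so H_0 ≅ Z.
  H_1: rank ker ∂_1 − rank ∂_2 = (3 − 2) − 1 = 0, and the invariant factors of ∂_2 are all 1, so H_1 ≅ 0.
  H_2: rank ker ∂_2 − rank ∂_3 = (1 − 1) − 0 = 0, and there is no ∂_3, so H_2 ≅ 0.

As a check, the Euler characteristic is 3 − 3 + 1 = 1, which agrees with 1 − 0 + 0 = 1.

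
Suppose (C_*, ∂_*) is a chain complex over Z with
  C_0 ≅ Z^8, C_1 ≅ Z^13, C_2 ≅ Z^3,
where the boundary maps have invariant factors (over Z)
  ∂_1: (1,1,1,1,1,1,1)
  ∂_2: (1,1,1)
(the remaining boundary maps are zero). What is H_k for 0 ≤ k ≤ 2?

H_0: b_0 = 8 − 0 − 7 = 1; torsion from ∂_1 factors > 1: none. So H_0 = Z.
H_1: b_1 = 13 − 7 − 3 = 3; torsion from ∂_2 factors > 1: none. So H_1 = Z^3.
H_2: b_2 = 3 − 3 − 0 = 0; torsion from ∂_3 factors > 1: none. So H_2 = 0.

H_0 = Z,  H_1 = Z^3,  H_2 = 0.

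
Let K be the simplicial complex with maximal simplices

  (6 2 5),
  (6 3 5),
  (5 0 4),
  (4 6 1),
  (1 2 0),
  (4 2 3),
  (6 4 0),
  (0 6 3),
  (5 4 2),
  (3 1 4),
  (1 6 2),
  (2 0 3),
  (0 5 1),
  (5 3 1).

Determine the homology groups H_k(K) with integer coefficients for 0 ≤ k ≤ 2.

H_0 = Z,  H_1 = Z^2,  H_2 = Z.

We work with the vertex ordering 0 < 1 < 2 < 3 < 4 < 5 < 6. The simplices of K, each written with vertices in increasing order, are:

  0-simplices (7): [0], [1], [2], [3], [4], [5], [6]
  1-simplices (21): [0,1], [0,2], [0,3], [0,4], [0,5], [0,6], [1,2], [1,3], [1,4], [1,5], [1,6], [2,3], [2,4], [2,5], [2,6], [3,4], [3,5], [3,6], [4,5], [4,6], [5,6]
  2-simplices (14): [0,1,2], [0,1,5], [0,2,3], [0,3,6], [0,4,5], [0,4,6], [1,2,6], [1,3,4], [1,3,5], [1,4,6], [2,3,4], [2,4,5], [2,5,6], [3,5,6]

so the chain groups are C_0 ≅ Z^7, C_1 ≅ Z^21, C_2 ≅ Z^14.

The boundary map ∂_1: C_1 → C_0 is given by ∂[p,q] = [q] − [p]. For instance
  ∂[1,4] = [4] − [1].
As a 7×21 matrix over Z this has rank 6, with invariant factors (1,1,1,1,1,1).

∂_2: C_2 → C_1 sends each 2-simplex [p,q,r] to [q,r] − [p,r] + [p,q]. For instance
  ∂[0,4,6] = [4,6] − [0,6] + [0,4],
  ∂[3,5,6] = [5,6] − [3,6] + [3,5].
The 21×14 boundary matrix has rank 13 and Smith normal form diag(1,1,1,1,1,1,1,1,1,1,1,1,1).

From H_k ≅ ker(∂_k) / im(∂_{k+1}) we obtain:

  H_0: rank C_0 − rank ∂_1 = 7 − 6 = 1, and the invariant factors of ∂_1 are all 1, so H_0 ≅ Z.
  H_1: rank ker ∂_1 − rank ∂_2 = (21 − 6) − 13 = 2, and the invariant factors of ∂_2 are all 1, so H_1 ≅ Z^2.
  H_2: rank ker ∂_2 − rank ∂_3 = (14 − 13) − 0 = 1, and there is no ∂_3, so H_2 ≅ Z.

(K is a triangulation of the torus T^2.)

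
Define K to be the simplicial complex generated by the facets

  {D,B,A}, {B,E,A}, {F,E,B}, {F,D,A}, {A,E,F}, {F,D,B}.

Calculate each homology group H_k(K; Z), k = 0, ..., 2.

H_0 ≅ Z,  H_1 = 0,  H_2 ≅ Z.

K has 5 vertices, 9 edges, 6 triangles.
rank ∂_0 = 0, rank ∂_1 = 4 ⇒ b_0 = 5 − 0 − 4 = 1; all invariant factors of ∂_1 are 1 so no torsion. So H_0 = Z.
rank ∂_1 = 4, rank ∂_2 = 5 ⇒ b_1 = 9 − 4 − 5 = 0; all invariant factors of ∂_2 are 1 so no torsion. So H_1 = 0.
rank ∂_2 = 5, rank ∂_3 = 0 ⇒ b_2 = 6 − 5 − 0 = 1. So H_2 = Z.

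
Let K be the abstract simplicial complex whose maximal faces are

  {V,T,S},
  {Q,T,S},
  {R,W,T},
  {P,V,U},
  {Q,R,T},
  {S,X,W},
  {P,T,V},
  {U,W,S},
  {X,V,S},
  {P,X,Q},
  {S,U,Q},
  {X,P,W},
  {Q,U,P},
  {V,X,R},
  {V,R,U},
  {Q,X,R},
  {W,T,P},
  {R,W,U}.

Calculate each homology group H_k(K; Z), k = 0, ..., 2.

We work with the vertex ordering P < Q < R < S < T < U < V < W < X. The simplices of K, each written with vertices in increasing order, are:

  0-simplices (9): P, Q, R, S, T, U, V, W, X
  1-simplices (27): PQ, PT, PU, PV, PW, PX, QR, QS, QT, QU, QX, RT, RU, RV, RW, RX, ST, SU, SV, SW, SX, TV, TW, UV, UW, VX, WX
  2-simplices (18): PQU, PQX, PTV, PTW, PUV, PWX, QRT, QRX, QST, QSU, RTW, RUV, RUW, RVX, STV, SUW, SVX, SWX

Hence C_0 ≅ Z^9, C_1 ≅ Z^27, C_2 ≅ Z^18.

∂_1: C_1 → C_0 maps an edge to its endpoints' difference, ∂[p,q] = q − p. For instance
  ∂PU = U − P.
The resulting 9×27 matrix has rank 8, and its Smith normal form has invariant factors (1,1,1,1,1,1,1,1).

The boundary map ∂_2: C_2 → C_1 sends each 2-simplex [p,q,r] to [q,r] − [p,r] + [p,q]. For instance
  ∂PTW = TW − PW + PT,
  ∂SWX = WX − SX + SW.
This gives a 27×18 integer matrix of rank 17; reducing to Smith normal form yields diagonal entries (1,1,1,1,1,1,1,1,1,1,1,1,1,1,1,1,1).

Reading off H_k = ker ∂_k / im ∂_{k+1}:

  H_0: rank C_0 − rank ∂_1 = 9 − 8 = 1, and the invariant factors of ∂_1 are all 1, so H_0 ≅ Z.
  H_1: rank ker ∂_1 − rank ∂_2 = (27 − 8) − 17 = 2, and the invariant factors of ∂_2 are all 1, so H_1 ≅ Z^2.
  H_2: rank ker ∂_2 − rank ∂_3 = (18 − 17) − 0 = 1, and there is no ∂_3, so H_2 ≅ Z.

(K is a triangulation of the torus T^2.)

H_0 = Z,  H_1 = Z^2,  H_2 = Z.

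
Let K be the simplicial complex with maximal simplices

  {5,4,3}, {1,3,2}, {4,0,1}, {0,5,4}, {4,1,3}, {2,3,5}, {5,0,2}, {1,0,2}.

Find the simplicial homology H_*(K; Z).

Fix the vertex order 0 < 1 < 2 < 3 < 4 < 5 and write every simplex with vertices in increasing order. Then dim K = 2 and the simplices of K are:

  0-simplices (6): [0], [1], [2], [3], [4], [5]
  1-simplices (12): [0,1], [0,2], [0,4], [0,5], [1,2], [1,3], [1,4], [2,3], [2,5], [3,4], [3,5], [4,5]
  2-simplices (8): [0,1,2], [0,1,4], [0,2,5], [0,4,5], [1,2,3], [1,3,4], [2,3,5], [3,4,5]

so the chain groups are C_0 ≅ Z^6, C_1 ≅ Z^12, C_2 ≅ Z^8.

∂_1: C_1 → C_0 is given by ∂[p,q] = [q] − [p]. For instance
  ∂[4,5] = [5] − [4].
As a 6×12 matrix over Z this has rank 5, with invariant factors (1,1,1,1,1).

∂_2: C_2 → C_1 acts by ∂[p,q,r] = [q,r] − [p,r] + [p,q]. For instance
  ∂[2,3,5] = [3,5] − [2,5] + [2,3],
  ∂[1,3,4] = [3,4] − [1,4] + [1,3].
The 12×8 boundary matrix has rank 7 and Smith normal form diag(1,1,1,1,1,1,1).

From H_k ≅ ker(∂_k) / im(∂_{k+1}) we obtain:

  H_0: rank C_0 − rank ∂_1 = 6 − 5 = 1, and the invariant factors of ∂_1 are all 1, so H_0 ≅ Z.
  H_1: rank ker ∂_1 − rank ∂_2 = (12 − 5) − 7 = 0, and the invariant factors of ∂_2 are all 1, so H_1 ≅ 0.
  H_2: rank ker ∂_2 − rank ∂_3 = (8 − 7) − 0 = 1, and there is no ∂_3, so H_2 ≅ Z.

H_0 ≅ Z,  H_1 = 0,  H_2 ≅ Z.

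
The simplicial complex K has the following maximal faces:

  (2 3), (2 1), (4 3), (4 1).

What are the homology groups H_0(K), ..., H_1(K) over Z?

Order the vertices as 1 < 2 < 3 < 4. Listing each simplex with vertices in this order, K has dimension 1 with simplices:

  0-simplices (4): [1], [2], [3], [4]
  1-simplices (4): [1,2], [1,4], [2,3], [3,4]

so the chain groups are C_0 ≅ Z^4, C_1 ≅ Z^4.

The boundary map ∂_1: C_1 → C_0 is given by ∂[p,q] = [q] − [p].
The resulting 4×4 matrix has rank 3, and its Smith normal form has invariant factors (1,1,1).

Now H_k = ker ∂_k / im ∂_{k+1}, so:

  H_0: rank C_0 − rank ∂_1 = 4 − 3 = 1, and the invariant factors of ∂_1 are all 1, so H_0 ≅ Z.
  H_1: rank ker ∂_1 − rank ∂_2 = (4 − 3) − 0 = 1, and there is no ∂_2, so H_1 ≅ Z.

H_0 ≅ Z,  H_1 ≅ Z.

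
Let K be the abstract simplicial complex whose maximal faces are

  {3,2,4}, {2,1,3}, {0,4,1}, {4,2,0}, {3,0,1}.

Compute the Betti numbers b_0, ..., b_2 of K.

Order the vertices as 0 < 1 < 2 < 3 < 4. Listing each simplex with vertices in this order, K has dimension 2 with simplices:

  0-simplices (5): [0], [1], [2], [3], [4]
  1-simplices (10): [0,1], [0,2], [0,3], [0,4], [1,2], [1,3], [1,4], [2,3], [2,4], [3,4]
  2-simplices (5): [0,1,3], [0,1,4], [0,2,4], [1,2,3], [2,3,4]

so the chain groups are C_0 ≅ Z^5, C_1 ≅ Z^10, C_2 ≅ Z^5.

Boundary ∂_1: C_1 → C_0 is given by ∂[p,q] = [q] − [p]. For instance
  ∂[0,3] = [3] − [0].
The 5×10 boundary matrix has rank 4 and Smith normal form diag(1,1,1,1).

∂_2: C_2 → C_1 maps a triangle to the signed sum of its edges. For instance
  ∂[0,1,3] = [1,3] − [0,3] + [0,1],
  ∂[2,3,4] = [3,4] − [2,4] + [2,3].
This gives a 10×5 integer matrix of rank 5; reducing to Smith normal form yields diagonal entries (1,1,1,1,1).

Reading off H_k = ker ∂_k / im ∂_{k+1}:

  H_0: rank C_0 − rank ∂_1 = 5 − 4 = 1, and the invariant factors of ∂_1 are all 1, so H_0 = Z.
  H_1: rank ker ∂_1 − rank ∂_2 = (10 − 4) − 5 = 1, and the invariant factors of ∂_2 are all 1, so H_1 = Z.
  H_2: rank ker ∂_2 − rank ∂_3 = (5 − 5) − 0 = 0, and there is no ∂_3, so H_2 = 0.

Hence the Betti numbers are b_0 = 1, b_1 = 1, b_2 = 0.

b_0 = 1, b_1 = 1, b_2 = 0.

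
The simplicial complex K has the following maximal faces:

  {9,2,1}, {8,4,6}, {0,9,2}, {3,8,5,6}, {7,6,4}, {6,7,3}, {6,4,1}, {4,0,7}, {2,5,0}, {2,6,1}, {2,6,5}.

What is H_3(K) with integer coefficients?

H_3 ≅ 0.

Fix the vertex order 0 < 1 < 2 < 3 < 4 < 5 < 6 < 7 < 8 < 9 and write every simplex with vertices in increasing order. Then dim K = 3 and the simplices of K are:

  0-simplices (10): [0], [1], [2], [3], [4], [5], [6], [7], [8], [9]
  1-simplices (23): [0,2], [0,4], [0,5], [0,7], [0,9], [1,2], [1,4], [1,6], [1,9], [2,5], [2,6], [2,9], [3,5], [3,6], [3,7], [3,8], [4,6], [4,7], [4,8], [5,6], [5,8], [6,7], [6,8]
  2-simplices (14): [0,2,5], [0,2,9], [0,4,7], [1,2,6], [1,2,9], [1,4,6], [2,5,6], [3,5,6], [3,5,8], [3,6,7], [3,6,8], [4,6,7], [4,6,8], [5,6,8]
  3-simplices (1): [3,5,6,8]

Hence C_0 ≅ Z^10, C_1 ≅ Z^23, C_2 ≅ Z^14, C_3 ≅ Z^1.

Boundary ∂_1: C_1 → C_0 is given by ∂[p,q] = [q] − [p].
The 10×23 boundary matrix has rank 9 and Smith normal form diag(1,1,1,1,1,1,1,1,1).

Boundary ∂_2: C_2 → C_1 sends each 2-simplex [p,q,r] to [q,r] − [p,r] + [p,q]. For instance
  ∂[1,4,6] = [4,6] − [1,6] + [1,4],
  ∂[0,2,9] = [2,9] − [0,9] + [0,2].
The 23×14 boundary matrix has rank 13 and Smith normal form diag(1,1,1,1,1,1,1,1,1,1,1,1,1).

Boundary ∂_3: C_3 → C_2 sends each 3-simplex σ to the alternating sum Σ_i (−1)^i (σ with its i-th vertex removed). For instance
  ∂[3,5,6,8] = [5,6,8] − [3,6,8] + [3,5,8] − [3,5,6].
The resulting 14×1 matrix has rank 1, and its Smith normal form has invariant factors (1).

Computing H_k = (kernel of ∂_k) / (image of ∂_{k+1}):

  H_3: rank ker ∂_3 − rank ∂_4 = (1 − 1) − 0 = 0, and there is no ∂_4, so H_3 = 0.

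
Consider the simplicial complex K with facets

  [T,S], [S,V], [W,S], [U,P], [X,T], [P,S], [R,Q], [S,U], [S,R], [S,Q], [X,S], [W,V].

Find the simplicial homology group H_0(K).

We work with the vertex ordering P < Q < R < S < T < U < V < W < X. The simplices of K, each written with vertices in increasing order, are:

  0-simplices (9): P, Q, R, S, T, U, V, W, X
  1-simplices (12): PS, PU, QR, QS, RS, ST, SU, SV, SW, SX, TX, VW

giving chain groups C_0 ≅ Z^9, C_1 ≅ Z^12.

Boundary ∂_1: C_1 → C_0 maps an edge to its endpoints' difference, ∂[p,q] = q − p.
This gives a 9×12 integer matrix of rank 8; reducing to Smith normal form yields diagonal entries (1,1,1,1,1,1,1,1).

From H_k ≅ ker(∂_k) / im(∂_{k+1}) we obtain:

  H_0: rank C_0 − rank ∂_1 = 9 − 8 = 1, and the invariant factors of ∂_1 are all 1, so H_0 = Z.

H_0 ≅ Z.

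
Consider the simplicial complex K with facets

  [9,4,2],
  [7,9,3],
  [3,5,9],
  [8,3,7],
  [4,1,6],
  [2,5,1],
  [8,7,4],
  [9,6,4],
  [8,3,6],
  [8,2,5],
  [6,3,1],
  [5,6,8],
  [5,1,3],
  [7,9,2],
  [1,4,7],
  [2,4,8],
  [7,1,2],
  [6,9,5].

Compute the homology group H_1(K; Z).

K has 9 vertices, 27 edges, 18 triangles.
rank ∂_1 = 8, rank ∂_2 = 18 ⇒ b_1 = 27 − 8 − 18 = 1; ∂_2 has invariant factor(s) [2] giving torsion. So H_1 ≅ Z ⊕ Z/2.

H_1 = Z ⊕ Z/2.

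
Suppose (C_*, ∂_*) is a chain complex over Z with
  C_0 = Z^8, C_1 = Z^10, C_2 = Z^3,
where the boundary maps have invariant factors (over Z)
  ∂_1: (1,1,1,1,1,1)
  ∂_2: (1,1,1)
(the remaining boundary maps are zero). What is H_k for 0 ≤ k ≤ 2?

H_0: b_0 = 8 − 0 − 6 = 2; torsion from ∂_1 factors > 1: none. So H_0 = Z^2.
H_1: b_1 = 10 − 6 − 3 = 1; torsion from ∂_2 factors > 1: none. So H_1 = Z.
H_2: b_2 = 3 − 3 − 0 = 0; torsion from ∂_3 factors > 1: none. So H_2 = 0.

H_0 = Z^2,  H_1 = Z,  H_2 = 0.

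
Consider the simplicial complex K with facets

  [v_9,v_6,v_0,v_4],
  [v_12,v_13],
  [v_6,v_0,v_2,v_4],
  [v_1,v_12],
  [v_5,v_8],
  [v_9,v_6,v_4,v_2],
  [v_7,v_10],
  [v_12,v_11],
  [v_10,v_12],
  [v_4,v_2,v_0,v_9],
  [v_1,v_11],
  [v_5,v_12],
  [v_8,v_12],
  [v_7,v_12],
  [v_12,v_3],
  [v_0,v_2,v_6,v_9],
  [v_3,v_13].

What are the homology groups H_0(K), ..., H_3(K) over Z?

H_0 = Z^2,  H_1 = Z^4,  H_2 = 0,  H_3 = Z.

We work with the vertex ordering v_0 < v_1 < v_2 < v_3 < v_4 < v_5 < v_6 < v_7 < v_8 < v_9 < v_10 < v_11 < v_12 < v_13. The simplices of K, each written with vertices in increasing order, are:

  0-simplices (14): [v_0], [v_1], [v_2], [v_3], [v_4], [v_5], [v_6], [v_7], [v_8], [v_9], [v_10], [v_11], [v_12], [v_13]
  1-simplices (22): (22 of them)
  2-simplices (10): [v_0,v_2,v_4], [v_0,v_2,v_6], [v_0,v_2,v_9], [v_0,v_4,v_6], [v_0,v_4,v_9], [v_0,v_6,v_9], [v_2,v_4,v_6], [v_2,v_4,v_9], [v_2,v_6,v_9], [v_4,v_6,v_9]
  3-simplices (5): [v_0,v_2,v_4,v_6], [v_0,v_2,v_4,v_9], [v_0,v_2,v_6,v_9], [v_0,v_4,v_6,v_9], [v_2,v_4,v_6,v_9]

giving chain groups C_0 ≅ Z^14, C_1 ≅ Z^22, C_2 ≅ Z^10, C_3 ≅ Z^5.

∂_1: C_1 → C_0 is given by ∂[p,q] = [q] − [p]. For instance
  ∂[v_2,v_4] = [v_4] − [v_2].
The 14×22 boundary matrix has rank 12 and Smith normal form diag(1,1,1,1,1,1,1,1,1,1,1,1).

∂_2: C_2 → C_1 acts by ∂[p,q,r] = [q,r] − [p,r] + [p,q]. For instance
  ∂[v_4,v_6,v_9] = [v_6,v_9] − [v_4,v_9] + [v_4,v_6],
  ∂[v_2,v_6,v_9] = [v_6,v_9] − [v_2,v_9] + [v_2,v_6].
As a 22×10 matrix over Z this has rank 6, with invariant factors (1,1,1,1,1,1).

Boundary ∂_3: C_3 → C_2 sends each 3-simplex σ to the alternating sum Σ_i (−1)^i (σ with its i-th vertex removed). For instance
  ∂[v_0,v_2,v_4,v_9] = [v_2,v_4,v_9] − [v_0,v_4,v_9] + [v_0,v_2,v_9] − [v_0,v_2,v_4],
  ∂[v_0,v_2,v_6,v_9] = [v_2,v_6,v_9] − [v_0,v_6,v_9] + [v_0,v_2,v_9] − [v_0,v_2,v_6].
The resulting 10×5 matrix has rank 4, and its Smith normal form has invariant factors (1,1,1,1).

Now H_k = ker ∂_k / im ∂_{k+1}, so:

  H_0: rank C_0 − rank ∂_1 = 14 − 12 = 2, and the invariant factors of ∂_1 are all 1, so H_0 = Z^2.
  H_1: rank ker ∂_1 − rank ∂_2 = (22 − 12) − 6 = 4, and the invariant factors of ∂_2 are all 1, so H_1 = Z^4.
  H_2: rank ker ∂_2 − rank ∂_3 = (10 − 6) − 4 = 0, and the invariant factors of ∂_3 are all 1, so H_2 = 0.
  H_3: rank ker ∂_3 − rank ∂_4 = (5 − 4) − 0 = 1, and there is no ∂_4, so H_3 = Z.

As a check, the Euler characteristic is 14 − 22 + 10 − 5 = -3, which agrees with 2 − 4 + 0 − 1 = -3.
(K is a triangulation of the disjoint union of the 3-sphere S^3 and a wedge of 4 circles.)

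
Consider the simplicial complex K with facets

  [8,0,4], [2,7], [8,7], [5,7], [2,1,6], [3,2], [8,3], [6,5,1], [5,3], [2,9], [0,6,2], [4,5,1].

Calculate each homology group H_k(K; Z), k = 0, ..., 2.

Take the total order 0 < 1 < 2 < 3 < 4 < 5 < 6 < 7 < 8 < 9 on the vertex set. Then K (dimension 2) consists of the simplices:

  0-simplices (10): [0], [1], [2], [3], [4], [5], [6], [7], [8], [9]
  1-simplices (19): [0,2], [0,4], [0,6], [0,8], [1,2], [1,4], [1,5], [1,6], [2,3], [2,6], [2,7], [2,9], [3,5], [3,8], [4,5], [4,8], [5,6], [5,7], [7,8]
  2-simplices (5): [0,2,6], [0,4,8], [1,2,6], [1,4,5], [1,5,6]

so the chain groups are C_0 ≅ Z^10, C_1 ≅ Z^19, C_2 ≅ Z^5.

∂_1: C_1 → C_0 is given by ∂[p,q] = [q] − [p].
As a 10×19 matrix over Z this has rank 9, with invariant factors (1,1,1,1,1,1,1,1,1).

∂_2: C_2 → C_1 acts by ∂[p,q,r] = [q,r] − [p,r] + [p,q]. For instance
  ∂[1,5,6] = [5,6] − [1,6] + [1,5],
  ∂[0,4,8] = [4,8] − [0,8] + [0,4].
The 19×5 boundary matrix has rank 5 and Smith normal form diag(1,1,1,1,1).

Computing H_k = (kernel of ∂_k) / (image of ∂_{k+1}):

  H_0: rank C_0 − rank ∂_1 = 10 − 9 = 1, and the invariant factors of ∂_1 are all 1, so H_0 = Z.
  H_1: rank ker ∂_1 − rank ∂_2 = (19 − 9) − 5 = 5, and the invariant factors of ∂_2 are all 1, so H_1 = Z^5.
  H_2: rank ker ∂_2 − rank ∂_3 = (5 − 5) − 0 = 0, and there is no ∂_3, so H_2 = 0.

H_0 ≅ Z,  H_1 ≅ Z^5,  H_2 = 0.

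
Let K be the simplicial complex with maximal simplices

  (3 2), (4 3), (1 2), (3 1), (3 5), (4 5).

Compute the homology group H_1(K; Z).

Order the vertices as 1 < 2 < 3 < 4 < 5. Listing each simplex with vertices in this order, K has dimension 1 with simplices:

  0-simplices (5): [1], [2], [3], [4], [5]
  1-simplices (6): [1,2], [1,3], [2,3], [3,4], [3,5], [4,5]

giving chain groups C_0 ≅ Z^5, C_1 ≅ Z^6.

The boundary map ∂_1: C_1 → C_0 maps an edge to its endpoints' difference, ∂[p,q] = q − p.
The 5×6 boundary matrix has rank 4 and Smith normal form diag(1,1,1,1).

Reading off H_k = ker ∂_k / im ∂_{k+1}:

  H_1: rank ker ∂_1 − rank ∂_2 = (6 − 4) − 0 = 2, and there is no ∂_2, so H_1 ≅ Z^2.

H_1 = Z^2.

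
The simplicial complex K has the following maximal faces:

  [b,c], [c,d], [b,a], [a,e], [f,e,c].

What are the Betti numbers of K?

We work with the vertex ordering a < b < c < d < e < f. The simplices of K, each written with vertices in increasing order, are:

  0-simplices (6): a, b, c, d, e, f
  1-simplices (7): ab, ae, bc, cd, ce, cf, ef
  2-simplices (1): cef

Hence C_0 ≅ Z^6, C_1 ≅ Z^7, C_2 ≅ Z^1.

The boundary map ∂_1: C_1 → C_0 sends each edge [p,q] (with p < q) to q − p. For instance
  ∂ce = e − c.
The resulting 6×7 matrix has rank 5, and its Smith normal form has invariant factors (1,1,1,1,1).

The boundary map ∂_2: C_2 → C_1 maps a triangle to the signed sum of its edges. For instance
  ∂cef = ef − cf + ce.
The resulting 7×1 matrix has rank 1, and its Smith normal form has invariant factors (1).

Now H_k = ker ∂_k / im ∂_{k+1}, so:

  H_0: rank C_0 − rank ∂_1 = 6 − 5 = 1, and the invariant factors of ∂_1 are all 1, so H_0 = Z.
  H_1: rank ker ∂_1 − rank ∂_2 = (7 − 5) − 1 = 1, and the invariant factors of ∂_2 are all 1, so H_1 = Z.
  H_2: rank ker ∂_2 − rank ∂_3 = (1 − 1) − 0 = 0, and there is no ∂_3, so H_2 = 0.

Hence the Betti numbers are b_0 = 1, b_1 = 1, b_2 = 0.

b_0 = 1, b_1 = 1, b_2 = 0.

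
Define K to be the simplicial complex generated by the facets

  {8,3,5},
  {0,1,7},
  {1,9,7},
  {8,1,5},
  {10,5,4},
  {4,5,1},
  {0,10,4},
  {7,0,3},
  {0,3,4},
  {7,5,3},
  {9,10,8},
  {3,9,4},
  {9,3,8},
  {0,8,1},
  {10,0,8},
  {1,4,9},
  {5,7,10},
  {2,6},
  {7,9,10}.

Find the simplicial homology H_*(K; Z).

H_0 ≅ Z^2,  H_1 ≅ Z^2,  H_2 ≅ Z.

We work with the vertex ordering 0 < 1 < 2 < 3 < 4 < 5 < 6 < 7 < 8 < 9 < 10. The simplices of K, each written with vertices in increasing order, are:

  0-simplices (11): [0], [1], [2], [3], [4], [5], [6], [7], [8], [9], [10]
  1-simplices (28): (28 of them)
  2-simplices (18): (18 of them)

Hence C_0 ≅ Z^11, C_1 ≅ Z^28, C_2 ≅ Z^18.

Boundary ∂_1: C_1 → C_0 is given by ∂[p,q] = [q] − [p]. For instance
  ∂[8,9] = [9] − [8].
The resulting 11×28 matrix has rank 9, and its Smith normal form has invariant factors (1,1,1,1,1,1,1,1,1).

The boundary map ∂_2: C_2 → C_1 maps a triangle to the signed sum of its edges. For instance
  ∂[0,3,4] = [3,4] − [0,4] + [0,3],
  ∂[4,5,10] = [5,10] − [4,10] + [4,5].
The resulting 28×18 matrix has rank 17, and its Smith normal form has invariant factors (1,1,1,1,1,1,1,1,1,1,1,1,1,1,1,1,1).

From H_k ≅ ker(∂_k) / im(∂_{k+1}) we obtain:

  H_0: rank C_0 − rank ∂_1 = 11 − 9 = 2, and the invariant factors of ∂_1 are all 1, so H_0 = Z^2.
  H_1: rank ker ∂_1 − rank ∂_2 = (28 − 9) − 17 = 2, and the invariant factors of ∂_2 are all 1, so H_1 = Z^2.
  H_2: rank ker ∂_2 − rank ∂_3 = (18 − 17) − 0 = 1, and there is no ∂_3, so H_2 = Z.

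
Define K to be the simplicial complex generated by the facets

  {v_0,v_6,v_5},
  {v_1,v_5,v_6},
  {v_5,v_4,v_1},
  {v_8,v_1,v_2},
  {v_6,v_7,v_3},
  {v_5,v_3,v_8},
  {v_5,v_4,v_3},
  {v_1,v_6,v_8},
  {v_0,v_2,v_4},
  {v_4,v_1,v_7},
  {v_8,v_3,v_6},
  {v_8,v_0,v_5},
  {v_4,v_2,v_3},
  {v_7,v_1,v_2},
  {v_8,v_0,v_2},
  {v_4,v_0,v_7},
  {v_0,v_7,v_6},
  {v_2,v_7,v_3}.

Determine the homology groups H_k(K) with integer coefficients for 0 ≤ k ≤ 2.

H_0 = Z,  H_1 = Z ⊕ Z/2,  H_2 = 0.

Fix the vertex order v_0 < v_1 < v_2 < v_3 < v_4 < v_5 < v_6 < v_7 < v_8 and write every simplex with vertices in increasing order. Then dim K = 2 and the simplices of K are:

  0-simplices (9): [v_0], [v_1], [v_2], [v_3], [v_4], [v_5], [v_6], [v_7], [v_8]
  1-simplices (27): (27 of them)
  2-simplices (18): (18 of them)

so the chain groups are C_0 ≅ Z^9, C_1 ≅ Z^27, C_2 ≅ Z^18.

The boundary map ∂_1: C_1 → C_0 is given by ∂[p,q] = [q] − [p].
The 9×27 boundary matrix has rank 8 and Smith normal form diag(1,1,1,1,1,1,1,1).

The boundary map ∂_2: C_2 → C_1 sends each 2-simplex [p,q,r] to [q,r] − [p,r] + [p,q]. For instance
  ∂[v_0,v_6,v_7] = [v_6,v_7] − [v_0,v_7] + [v_0,v_6],
  ∂[v_1,v_6,v_8] = [v_6,v_8] − [v_1,v_8] + [v_1,v_6].
This gives a 27×18 integer matrix of rank 18; reducing to Smith normal form yields diagonal entries (1,1,1,1,1,1,1,1,1,1,1,1,1,1,1,1,1,2).

Reading off H_k = ker ∂_k / im ∂_{k+1}:

  H_0: rank C_0 − rank ∂_1 = 9 − 8 = 1, and the invariant factors of ∂_1 are all 1, so H_0 = Z.
  H_1: rank ker ∂_1 − rank ∂_2 = (27 − 8) − 18 = 1, and ∂_2 has invariant factor 2 > 1, so H_1 = Z ⊕ Z/2.
  H_2: rank ker ∂_2 − rank ∂_3 = (18 − 18) − 0 = 0, and there is no ∂_3, so H_2 = 0.

As a check, the Euler characteristic is 9 − 27 + 18 = 0, which agrees with 1 − 1 + 0 = 0.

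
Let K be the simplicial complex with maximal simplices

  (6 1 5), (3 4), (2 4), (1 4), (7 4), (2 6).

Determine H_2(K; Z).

H_2 = 0.

Fix the vertex order 1 < 2 < 3 < 4 < 5 < 6 < 7 and write every simplex with vertices in increasing order. Then dim K = 2 and the simplices of K are:

  0-simplices (7): [1], [2], [3], [4], [5], [6], [7]
  1-simplices (8): [1,4], [1,5], [1,6], [2,4], [2,6], [3,4], [4,7], [5,6]
  2-simplices (1): [1,5,6]

so the chain groups are C_0 ≅ Z^7, C_1 ≅ Z^8, C_2 ≅ Z^1.

The boundary map ∂_1: C_1 → C_0 maps an edge to its endpoints' difference, ∂[p,q] = q − p. For instance
  ∂[1,4] = [4] − [1].
As a 7×8 matrix over Z this has rank 6, with invariant factors (1,1,1,1,1,1).

∂_2: C_2 → C_1 maps a triangle to the signed sum of its edges. For instance
  ∂[1,5,6] = [5,6] − [1,6] + [1,5].
This gives a 8×1 integer matrix of rank 1; reducing to Smith normal form yields diagonal entries (1).

Reading off H_k = ker ∂_k / im ∂_{k+1}:

  H_2: rank ker ∂_2 − rank ∂_3 = (1 − 1) − 0 = 0, and there is no ∂_3, so H_2 ≅ 0.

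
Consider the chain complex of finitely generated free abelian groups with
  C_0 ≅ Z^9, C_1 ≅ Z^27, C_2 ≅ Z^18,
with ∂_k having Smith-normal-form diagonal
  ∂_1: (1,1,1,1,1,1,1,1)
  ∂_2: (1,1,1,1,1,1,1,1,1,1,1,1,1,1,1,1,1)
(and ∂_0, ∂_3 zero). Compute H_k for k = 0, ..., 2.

H_0: b_0 = 9 − 0 − 8 = 1; torsion from ∂_1 factors > 1: none. So H_0 = Z.
H_1: b_1 = 27 − 8 − 17 = 2; torsion from ∂_2 factors > 1: none. So H_1 = Z^2.
H_2: b_2 = 18 − 17 − 0 = 1; torsion from ∂_3 factors > 1: none. So H_2 = Z.

H_0 = Z,  H_1 = Z^2,  H_2 = Z.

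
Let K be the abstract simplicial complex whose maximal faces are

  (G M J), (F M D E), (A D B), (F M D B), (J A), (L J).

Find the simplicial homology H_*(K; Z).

Order the vertices as A < B < D < E < F < G < J < L < M. Listing each simplex with vertices in this order, K has dimension 3 with simplices:

  0-simplices (9): A, B, D, E, F, G, J, L, M
  1-simplices (16): AB, AD, AJ, BD, BF, BM, DE, DF, DM, EF, EM, FM, GJ, GM, JL, JM
  2-simplices (9): ABD, BDF, BDM, BFM, DEF, DEM, DFM, EFM, GJM
  3-simplices (2): BDFM, DEFM

Hence C_0 ≅ Z^9, C_1 ≅ Z^16, C_2 ≅ Z^9, C_3 ≅ Z^2.

∂_1: C_1 → C_0 is given by ∂[p,q] = [q] − [p].
As a 9×16 matrix over Z this has rank 8, with invariant factors (1,1,1,1,1,1,1,1).

Boundary ∂_2: C_2 → C_1 sends each 2-simplex [p,q,r] to [q,r] − [p,r] + [p,q]. For instance
  ∂DEF = EF − DF + DE,
  ∂BDM = DM − BM + BD.
This gives a 16×9 integer matrix of rank 7; reducing to Smith normal form yields diagonal entries (1,1,1,1,1,1,1).

Boundary ∂_3: C_3 → C_2 sends each 3-simplex σ to the alternating sum Σ_i (−1)^i (σ with its i-th vertex removed). For instance
  ∂BDFM = DFM − BFM + BDM − BDF,
  ∂DEFM = EFM − DFM + DEM − DEF.
The 9×2 boundary matrix has rank 2 and Smith normal form diag(1,1).

Now H_k = ker ∂_k / im ∂_{k+1}, so:

  H_0: rank C_0 − rank ∂_1 = 9 − 8 = 1, and the invariant factors of ∂_1 are all 1, so H_0 = Z.
  H_1: rank ker ∂_1 − rank ∂_2 = (16 − 8) − 7 = 1, and the invariant factors of ∂_2 are all 1, so H_1 = Z.
  H_2: rank ker ∂_2 − rank ∂_3 = (9 − 7) − 2 = 0, and the invariant factors of ∂_3 are all 1, so H_2 = 0.
  H_3: rank ker ∂_3 − rank ∂_4 = (2 − 2) − 0 = 0, and there is no ∂_4, so H_3 = 0.

H_0 ≅ Z,  H_1 ≅ Z,  H_2 = 0,  H_3 = 0.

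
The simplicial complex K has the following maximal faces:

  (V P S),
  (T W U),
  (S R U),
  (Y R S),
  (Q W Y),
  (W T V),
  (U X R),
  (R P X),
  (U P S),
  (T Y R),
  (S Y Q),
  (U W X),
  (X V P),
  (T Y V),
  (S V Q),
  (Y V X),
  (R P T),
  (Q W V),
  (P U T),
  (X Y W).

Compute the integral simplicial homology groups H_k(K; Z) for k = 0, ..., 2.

H_0 = Z,  H_1 = Z ⊕ Z/2Z,  H_2 = 0.

Fix the vertex order P < Q < R < S < T < U < V < W < X < Y and write every simplex with vertices in increasing order. Then dim K = 2 and the simplices of K are:

  0-simplices (10): P, Q, R, S, T, U, V, W, X, Y
  1-simplices (30): PR, PS, PT, PU, PV, PX, QS, QV, QW, QY, RS, RT, RU, RX, RY, SU, SV, SY, TU, TV, TW, TY, UW, UX, VW, VX, VY, WX, WY, XY
  2-simplices (20): PRT, PRX, PSU, PSV, PTU, PVX, QSV, QSY, QVW, QWY, RSU, RSY, RTY, RUX, TUW, TVW, TVY, UWX, VXY, WXY

so the chain groups are C_0 ≅ Z^10, C_1 ≅ Z^30, C_2 ≅ Z^20.

∂_1: C_1 → C_0 is given by ∂[p,q] = [q] − [p]. For instance
  ∂PV = V − P.
The resulting 10×30 matrix has rank 9, and its Smith normal form has invariant factors (1,1,1,1,1,1,1,1,1).

∂_2: C_2 → C_1 acts by ∂[p,q,r] = [q,r] − [p,r] + [p,q]. For instance
  ∂RSY = SY − RY + RS,
  ∂PVX = VX − PX + PV.
As a 30×20 matrix over Z this has rank 20, with invariant factors (1,1,1,1,1,1,1,1,1,1,1,1,1,1,1,1,1,1,1,2).

Computing H_k = (kernel of ∂_k) / (image of ∂_{k+1}):

  H_0: rank C_0 − rank ∂_1 = 10 − 9 = 1, and the invariant factors of ∂_1 are all 1, so H_0 ≅ Z.
  H_1: rank ker ∂_1 − rank ∂_2 = (30 − 9) − 20 = 1, and ∂_2 has invariant factor 2 > 1, so H_1 ≅ Z ⊕ Z/2Z.
  H_2: rank ker ∂_2 − rank ∂_3 = (20 − 20) − 0 = 0, and there is no ∂_3, so H_2 ≅ 0.

(K is a triangulation of the Klein bottle.)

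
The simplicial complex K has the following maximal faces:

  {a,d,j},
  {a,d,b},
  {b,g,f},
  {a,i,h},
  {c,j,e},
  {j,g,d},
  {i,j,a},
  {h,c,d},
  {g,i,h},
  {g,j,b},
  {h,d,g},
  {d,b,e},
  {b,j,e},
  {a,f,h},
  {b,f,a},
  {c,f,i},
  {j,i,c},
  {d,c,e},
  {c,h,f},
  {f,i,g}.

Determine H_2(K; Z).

Take the total order a < b < c < d < e < f < g < h < i < j on the vertex set. Then K (dimension 2) consists of the simplices:

  0-simplices (10): a, b, c, d, e, f, g, h, i, j
  1-simplices (30): ab, ad, af, ah, ai, aj, bd, be, bf, bg, bj, cd, ce, cf, ch, ci, cj, de, dg, dh, dj, ej, fg, fh, fi, gh, gi, gj, hi, ij
  2-simplices (20): abd, abf, adj, afh, ahi, aij, bde, bej, bfg, bgj, cde, cdh, cej, cfh, cfi, cij, dgh, dgj, fgi, ghi

Hence C_0 ≅ Z^10, C_1 ≅ Z^30, C_2 ≅ Z^20.

Boundary ∂_1: C_1 → C_0 is given by ∂[p,q] = [q] − [p]. For instance
  ∂ce = e − c.
The 10×30 boundary matrix has rank 9 and Smith normal form diag(1,1,1,1,1,1,1,1,1).

Boundary ∂_2: C_2 → C_1 sends each 2-simplex [p,q,r] to [q,r] − [p,r] + [p,q]. For instance
  ∂abf = bf − af + ab,
  ∂cfi = fi − ci + cf.
This gives a 30×20 integer matrix of rank 20; reducing to Smith normal form yields diagonal entries (1,1,1,1,1,1,1,1,1,1,1,1,1,1,1,1,1,1,1,2).

From H_k ≅ ker(∂_k) / im(∂_{k+1}) we obtain:

  H_2: rank ker ∂_2 − rank ∂_3 = (20 − 20) − 0 = 0, and there is no ∂_3, so H_2 ≅ 0.

(K is a triangulation of the Klein bottle.)

H_2 ≅ 0.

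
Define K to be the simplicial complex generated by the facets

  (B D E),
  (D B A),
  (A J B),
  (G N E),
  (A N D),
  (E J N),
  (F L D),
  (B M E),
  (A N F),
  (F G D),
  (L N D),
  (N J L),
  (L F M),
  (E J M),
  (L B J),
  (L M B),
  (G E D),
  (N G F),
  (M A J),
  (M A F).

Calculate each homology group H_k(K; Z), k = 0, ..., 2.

H_0 ≅ Z,  H_1 ≅ Z ⊕ Z/2Z,  H_2 = 0.

Take the total order A < B < D < E < F < G < J < L < M < N on the vertex set. Then K (dimension 2) consists of the simplices:

  0-simplices (10): A, B, D, E, F, G, J, L, M, N
  1-simplices (30): AB, AD, AF, AJ, AM, AN, BD, BE, BJ, BL, BM, DE, DF, DG, DL, DN, EG, EJ, EM, EN, FG, FL, FM, FN, GN, JL, JM, JN, LM, LN
  2-simplices (20): ABD, ABJ, ADN, AFM, AFN, AJM, BDE, BEM, BJL, BLM, DEG, DFG, DFL, DLN, EGN, EJM, EJN, FGN, FLM, JLN

so the chain groups are C_0 ≅ Z^10, C_1 ≅ Z^30, C_2 ≅ Z^20.

∂_1: C_1 → C_0 maps an edge to its endpoints' difference, ∂[p,q] = q − p. For instance
  ∂FM = M − F.
The 10×30 boundary matrix has rank 9 and Smith normal form diag(1,1,1,1,1,1,1,1,1).

Boundary ∂_2: C_2 → C_1 sends each 2-simplex [p,q,r] to [q,r] − [p,r] + [p,q]. For instance
  ∂DLN = LN − DN + DL,
  ∂EJM = JM − EM + EJ.
The 30×20 boundary matrix has rank 20 and Smith normal form diag(1,1,1,1,1,1,1,1,1,1,1,1,1,1,1,1,1,1,1,2).

From H_k ≅ ker(∂_k) / im(∂_{k+1}) we obtain:

  H_0: rank C_0 − rank ∂_1 = 10 − 9 = 1, and the invariant factors of ∂_1 are all 1, so H_0 ≅ Z.
  H_1: rank ker ∂_1 − rank ∂_2 = (30 − 9) − 20 = 1, and ∂_2 has invariant factor 2 > 1, so H_1 ≅ Z ⊕ Z/2Z.
  H_2: rank ker ∂_2 − rank ∂_3 = (20 − 20) − 0 = 0, and there is no ∂_3, so H_2 ≅ 0.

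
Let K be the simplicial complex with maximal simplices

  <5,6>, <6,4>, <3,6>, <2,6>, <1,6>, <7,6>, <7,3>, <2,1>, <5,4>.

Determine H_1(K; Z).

Fix the vertex order 1 < 2 < 3 < 4 < 5 < 6 < 7 and write every simplex with vertices in increasing order. Then dim K = 1 and the simplices of K are:

  0-simplices (7): [1], [2], [3], [4], [5], [6], [7]
  1-simplices (9): [1,2], [1,6], [2,6], [3,6], [3,7], [4,5], [4,6], [5,6], [6,7]

so the chain groups are C_0 ≅ Z^7, C_1 ≅ Z^9.

Boundary ∂_1: C_1 → C_0 sends each edge [p,q] (with p < q) to q − p.
As a 7×9 matrix over Z this has rank 6, with invariant factors (1,1,1,1,1,1).

From H_k ≅ ker(∂_k) / im(∂_{k+1}) we obtain:

  H_1: rank ker ∂_1 − rank ∂_2 = (9 − 6) − 0 = 3, and there is no ∂_2, so H_1 ≅ Z^3.

(K is a triangulation of a wedge of 3 circles.)

H_1 ≅ Z^3.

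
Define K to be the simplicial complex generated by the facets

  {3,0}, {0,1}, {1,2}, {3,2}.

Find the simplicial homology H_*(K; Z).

H_0 ≅ Z,  H_1 ≅ Z.

K has 4 vertices, 4 edges.
rank ∂_0 = 0, rank ∂_1 = 3 ⇒ b_0 = 4 − 0 − 3 = 1; all invariant factors of ∂_1 are 1 so no torsion. So H_0 = Z.
rank ∂_1 = 3, rank ∂_2 = 0 ⇒ b_1 = 4 − 3 − 0 = 1. So H_1 = Z.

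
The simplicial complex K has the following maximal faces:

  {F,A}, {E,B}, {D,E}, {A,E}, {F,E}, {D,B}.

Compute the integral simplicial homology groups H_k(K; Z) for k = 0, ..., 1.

We work with the vertex ordering A < B < D < E < F. The simplices of K, each written with vertices in increasing order, are:

  0-simplices (5): A, B, D, E, F
  1-simplices (6): AE, AF, BD, BE, DE, EF

giving chain groups C_0 ≅ Z^5, C_1 ≅ Z^6.

∂_1: C_1 → C_0 sends each edge [p,q] (with p < q) to q − p. For instance
  ∂EF = F − E.
This gives a 5×6 integer matrix of rank 4; reducing to Smith normal form yields diagonal entries (1,1,1,1).

Reading off H_k = ker ∂_k / im ∂_{k+1}:

  H_0: rank C_0 − rank ∂_1 = 5 − 4 = 1, and the invariant factors of ∂_1 are all 1, so H_0 = Z.
  H_1: rank ker ∂_1 − rank ∂_2 = (6 − 4) − 0 = 2, and there is no ∂_2, so H_1 = Z^2.

H_0 = Z,  H_1 = Z^2.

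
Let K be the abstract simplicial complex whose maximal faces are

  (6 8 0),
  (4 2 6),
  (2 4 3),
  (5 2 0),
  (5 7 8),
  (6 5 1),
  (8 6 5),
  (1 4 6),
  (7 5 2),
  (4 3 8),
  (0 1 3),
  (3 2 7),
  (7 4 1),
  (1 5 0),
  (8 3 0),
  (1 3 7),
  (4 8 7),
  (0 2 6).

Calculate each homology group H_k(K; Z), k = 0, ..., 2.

Fix the vertex order 0 < 1 < 2 < 3 < 4 < 5 < 6 < 7 < 8 and write every simplex with vertices in increasing order. Then dim K = 2 and the simplices of K are:

  0-simplices (9): [0], [1], [2], [3], [4], [5], [6], [7], [8]
  1-simplices (27): (27 of them)
  2-simplices (18): [0,1,3], [0,1,5], [0,2,5], [0,2,6], [0,3,8], [0,6,8], [1,3,7], [1,4,6], [1,4,7], [1,5,6], [2,3,4], [2,3,7], [2,4,6], [2,5,7], [3,4,8], [4,7,8], [5,6,8], [5,7,8]

so the chain groups are C_0 ≅ Z^9, C_1 ≅ Z^27, C_2 ≅ Z^18.

∂_1: C_1 → C_0 sends each edge [p,q] (with p < q) to q − p. For instance
  ∂[6,8] = [8] − [6].
As a 9×27 matrix over Z this has rank 8, with invariant factors (1,1,1,1,1,1,1,1).

∂_2: C_2 → C_1 acts by ∂[p,q,r] = [q,r] − [p,r] + [p,q]. For instance
  ∂[1,3,7] = [3,7] − [1,7] + [1,3],
  ∂[0,3,8] = [3,8] − [0,8] + [0,3].
As a 27×18 matrix over Z this has rank 18, with invariant factors (1,1,1,1,1,1,1,1,1,1,1,1,1,1,1,1,1,2).

Computing H_k = (kernel of ∂_k) / (image of ∂_{k+1}):

  H_0: rank C_0 − rank ∂_1 = 9 − 8 = 1, and the invariant factors of ∂_1 are all 1, so H_0 ≅ Z.
  H_1: rank ker ∂_1 − rank ∂_2 = (27 − 8) − 18 = 1, and ∂_2 has invariant factor 2 > 1, so H_1 ≅ Z ⊕ Z/2Z.
  H_2: rank ker ∂_2 − rank ∂_3 = (18 − 18) − 0 = 0, and there is no ∂_3, so H_2 ≅ 0.

H_0 = Z,  H_1 = Z ⊕ Z/2Z,  H_2 = 0.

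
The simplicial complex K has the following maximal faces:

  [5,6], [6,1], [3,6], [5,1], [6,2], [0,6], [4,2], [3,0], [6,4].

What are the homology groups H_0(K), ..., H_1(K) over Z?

We work with the vertex ordering 0 < 1 < 2 < 3 < 4 < 5 < 6. The simplices of K, each written with vertices in increasing order, are:

  0-simplices (7): [0], [1], [2], [3], [4], [5], [6]
  1-simplices (9): [0,3], [0,6], [1,5], [1,6], [2,4], [2,6], [3,6], [4,6], [5,6]

giving chain groups C_0 ≅ Z^7, C_1 ≅ Z^9.

The boundary map ∂_1: C_1 → C_0 sends each edge [p,q] (with p < q) to q − p. For instance
  ∂[2,4] = [4] − [2].
The 7×9 boundary matrix has rank 6 and Smith normal form diag(1,1,1,1,1,1).

Computing H_k = (kernel of ∂_k) / (image of ∂_{k+1}):

  H_0: rank C_0 − rank ∂_1 = 7 − 6 = 1, and the invariant factors of ∂_1 are all 1, so H_0 = Z.
  H_1: rank ker ∂_1 − rank ∂_2 = (9 − 6) − 0 = 3, and there is no ∂_2, so H_1 = Z^3.

H_0 ≅ Z,  H_1 ≅ Z^3.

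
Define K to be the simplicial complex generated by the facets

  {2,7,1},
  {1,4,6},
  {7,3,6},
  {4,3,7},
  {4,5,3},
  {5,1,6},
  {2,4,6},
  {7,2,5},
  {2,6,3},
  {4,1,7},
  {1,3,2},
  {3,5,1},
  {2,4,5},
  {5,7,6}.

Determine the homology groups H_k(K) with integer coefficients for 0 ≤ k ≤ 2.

H_0 = Z,  H_1 = Z^2,  H_2 = Z.

We work with the vertex ordering 1 < 2 < 3 < 4 < 5 < 6 < 7. The simplices of K, each written with vertices in increasing order, are:

  0-simplices (7): [1], [2], [3], [4], [5], [6], [7]
  1-simplices (21): [1,2], [1,3], [1,4], [1,5], [1,6], [1,7], [2,3], [2,4], [2,5], [2,6], [2,7], [3,4], [3,5], [3,6], [3,7], [4,5], [4,6], [4,7], [5,6], [5,7], [6,7]
  2-simplices (14): [1,2,3], [1,2,7], [1,3,5], [1,4,6], [1,4,7], [1,5,6], [2,3,6], [2,4,5], [2,4,6], [2,5,7], [3,4,5], [3,4,7], [3,6,7], [5,6,7]

giving chain groups C_0 ≅ Z^7, C_1 ≅ Z^21, C_2 ≅ Z^14.

∂_1: C_1 → C_0 is given by ∂[p,q] = [q] − [p]. For instance
  ∂[2,5] = [5] − [2].
The 7×21 boundary matrix has rank 6 and Smith normal form diag(1,1,1,1,1,1).

The boundary map ∂_2: C_2 → C_1 acts by ∂[p,q,r] = [q,r] − [p,r] + [p,q]. For instance
  ∂[2,5,7] = [5,7] − [2,7] + [2,5],
  ∂[1,4,7] = [4,7] − [1,7] + [1,4].
The 21×14 boundary matrix has rank 13 and Smith normal form diag(1,1,1,1,1,1,1,1,1,1,1,1,1).

Reading off H_k = ker ∂_k / im ∂_{k+1}:

  H_0: rank C_0 − rank ∂_1 = 7 − 6 = 1, and the invariant factors of ∂_1 are all 1, so H_0 = Z.
  H_1: rank ker ∂_1 − rank ∂_2 = (21 − 6) − 13 = 2, and the invariant factors of ∂_2 are all 1, so H_1 = Z^2.
  H_2: rank ker ∂_2 − rank ∂_3 = (14 − 13) − 0 = 1, and there is no ∂_3, so H_2 = Z.

As a check, the Euler characteristic is 7 − 21 + 14 = 0, which agrees with 1 − 2 + 1 = 0.
(K is a triangulation of the torus T^2.)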